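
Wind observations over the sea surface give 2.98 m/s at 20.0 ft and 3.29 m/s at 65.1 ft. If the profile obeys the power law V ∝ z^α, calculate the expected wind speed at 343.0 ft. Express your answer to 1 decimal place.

3.8 m/s

First find α: α = ln(V₂/V₁)/ln(z₂/z₁) = ln(3.29/2.98)/ln(65.1/20.0) = 0.09896/1.18019 = 0.0839
Extrapolate from 65.1 ft to 343.0 ft: V₃ = 3.29 × (343.0/65.1)^0.0839 = 3.29 × 1.1495 = 3.7819 m/s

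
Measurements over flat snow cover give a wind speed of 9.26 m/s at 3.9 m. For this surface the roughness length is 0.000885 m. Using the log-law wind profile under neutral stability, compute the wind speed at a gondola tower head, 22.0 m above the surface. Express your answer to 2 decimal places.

11.17 m/s

Log law: V(z) ∝ ln(z/z₀), so V₂/V₁ = ln(z₂/z₀) / ln(z₁/z₀).
ln(22.0/0.000885) = 10.1210, ln(3.9/0.000885) = 8.3909
V₂ = 9.26 × 10.1210/8.3909 = 9.26 × 1.2062 = 11.1693 m/s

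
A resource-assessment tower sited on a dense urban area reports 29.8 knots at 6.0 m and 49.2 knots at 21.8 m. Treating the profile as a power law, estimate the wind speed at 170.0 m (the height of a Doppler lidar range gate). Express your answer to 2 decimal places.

First find α: α = ln(V₂/V₁)/ln(z₂/z₁) = ln(49.2/29.8)/ln(21.8/6.0) = 0.50139/1.29015 = 0.3886
Extrapolate from 21.8 m to 170.0 m: V₃ = 49.2 × (170.0/21.8)^0.3886 = 49.2 × 2.2215 = 109.2990 knots

109.30 knots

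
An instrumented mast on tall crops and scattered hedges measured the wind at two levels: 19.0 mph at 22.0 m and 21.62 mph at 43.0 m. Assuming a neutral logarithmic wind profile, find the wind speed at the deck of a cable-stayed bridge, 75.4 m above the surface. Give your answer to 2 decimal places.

23.82 mph

Log law: V ∝ ln(z/z₀). From the pair, with r = V₁/V₂ = 0.87882,
ln z₀ = (ln z₁ − r·ln z₂)/(1 − r) = (3.0910 − 0.87882×3.7612)/0.12118 = -1.7689 → z₀ = 0.1705 m
V₃ = V₁ · ln(z₃/z₀)/ln(z₁/z₀) = 19.0 × 6.0917/4.8599 = 23.8156 mph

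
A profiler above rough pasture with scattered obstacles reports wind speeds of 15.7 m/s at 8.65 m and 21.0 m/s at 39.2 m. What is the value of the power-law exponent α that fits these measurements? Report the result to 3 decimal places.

Power law: V₂/V₁ = (z₂/z₁)^α ⇒ α = ln(V₂/V₁) / ln(z₂/z₁)
α = ln(21.0/15.7) / ln(39.2/8.65) = ln(1.3376) / ln(4.5318)
  = 0.29086 / 1.51112 = 0.19248

α ≈ 0.192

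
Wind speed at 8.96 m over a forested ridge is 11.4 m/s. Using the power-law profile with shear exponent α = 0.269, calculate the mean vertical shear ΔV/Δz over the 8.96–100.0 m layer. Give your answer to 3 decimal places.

Power law: V₂ = V₁ · (z₂/z₁)^α = 11.4 × (11.1607)^0.269 = 21.8139 m/s
ΔV/Δz = (21.8139 − 11.4)/(100.0 − 8.96) = 10.4139/91.0400 = 0.11439 m/s/m

0.114 m/s/m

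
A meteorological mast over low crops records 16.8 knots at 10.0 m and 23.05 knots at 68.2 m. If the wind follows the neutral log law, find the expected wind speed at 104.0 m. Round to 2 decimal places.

24.42 knots

Log law: V ∝ ln(z/z₀). From the pair, with r = V₁/V₂ = 0.72885,
ln z₀ = (ln z₁ − r·ln z₂)/(1 − r) = (2.3026 − 0.72885×4.2224)/0.27115 = -2.8580 → z₀ = 0.05738 m
V₃ = V₁ · ln(z₃/z₀)/ln(z₁/z₀) = 16.8 × 7.5024/5.1606 = 24.4236 knots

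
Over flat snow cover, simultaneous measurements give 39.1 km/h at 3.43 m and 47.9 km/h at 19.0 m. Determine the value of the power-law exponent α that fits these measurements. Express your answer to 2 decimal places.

Power law: V₂/V₁ = (z₂/z₁)^α ⇒ α = ln(V₂/V₁) / ln(z₂/z₁)
α = ln(47.9/39.1) / ln(19.0/3.43) = ln(1.2251) / ln(5.5394)
  = 0.20299 / 1.71188 = 0.11858

α ≈ 0.12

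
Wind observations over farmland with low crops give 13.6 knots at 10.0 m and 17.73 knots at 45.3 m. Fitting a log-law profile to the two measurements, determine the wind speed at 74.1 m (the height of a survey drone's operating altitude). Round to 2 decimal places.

19.08 knots

Log law: V ∝ ln(z/z₀). From the pair, with r = V₁/V₂ = 0.76706,
ln z₀ = (ln z₁ − r·ln z₂)/(1 − r) = (2.3026 − 0.76706×3.8133)/0.23294 = -2.6722 → z₀ = 0.06910 m
V₃ = V₁ · ln(z₃/z₀)/ln(z₁/z₀) = 13.6 × 6.9776/4.9748 = 19.0753 knots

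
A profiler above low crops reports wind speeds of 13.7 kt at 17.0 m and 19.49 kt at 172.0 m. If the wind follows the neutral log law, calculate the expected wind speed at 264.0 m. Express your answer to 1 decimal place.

20.6 kt

Log law: V ∝ ln(z/z₀). From the pair, with r = V₁/V₂ = 0.70292,
ln z₀ = (ln z₁ − r·ln z₂)/(1 − r) = (2.8332 − 0.70292×5.1475)/0.29708 = -2.6427 → z₀ = 0.07117 m
V₃ = V₁ · ln(z₃/z₀)/ln(z₁/z₀) = 13.7 × 8.2187/5.4759 = 20.5619 kt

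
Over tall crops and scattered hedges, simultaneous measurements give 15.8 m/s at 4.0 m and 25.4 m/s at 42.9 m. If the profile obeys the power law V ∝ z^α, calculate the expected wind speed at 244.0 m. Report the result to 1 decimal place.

First find α: α = ln(V₂/V₁)/ln(z₂/z₁) = ln(25.4/15.8)/ln(42.9/4.0) = 0.47474/2.37258 = 0.2001
Extrapolate from 42.9 m to 244.0 m: V₃ = 25.4 × (244.0/42.9)^0.2001 = 25.4 × 1.4160 = 35.9659 m/s

36.0 m/s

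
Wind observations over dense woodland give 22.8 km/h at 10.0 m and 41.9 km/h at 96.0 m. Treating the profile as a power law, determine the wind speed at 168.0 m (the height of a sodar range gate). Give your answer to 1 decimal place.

48.7 km/h

First find α: α = ln(V₂/V₁)/ln(z₂/z₁) = ln(41.9/22.8)/ln(96.0/10.0) = 0.60853/2.26176 = 0.2690
Extrapolate from 96.0 m to 168.0 m: V₃ = 41.9 × (168.0/96.0)^0.2690 = 41.9 × 1.1625 = 48.7083 km/h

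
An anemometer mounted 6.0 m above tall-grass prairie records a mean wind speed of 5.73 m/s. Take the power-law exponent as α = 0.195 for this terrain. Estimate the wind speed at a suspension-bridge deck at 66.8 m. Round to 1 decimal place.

Power-law profile: V₂ = V₁ · (z₂/z₁)^α
V₂ = 5.73 × (66.8/6.0)^0.195 = 5.73 × (11.1333)^0.195
    = 5.73 × 1.5999 = 9.1674 m/s

9.2 m/s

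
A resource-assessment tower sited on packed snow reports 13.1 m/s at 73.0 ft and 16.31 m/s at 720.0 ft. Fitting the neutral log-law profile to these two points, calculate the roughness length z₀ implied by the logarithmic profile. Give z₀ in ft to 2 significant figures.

Log law: V(z) ∝ ln(z/z₀). With r = V₁/V₂ = 13.1/16.31 = 0.80319,
r · ln(z₂/z₀) = ln(z₁/z₀) ⇒ ln z₀ = (ln z₁ − r·ln z₂)/(1 − r)
ln z₀ = (4.29046 − 0.80319×6.57925) / 0.19681 = -5.0501
z₀ = exp(-5.0501) = 0.006409 ft

z₀ ≈ 0.0064 ft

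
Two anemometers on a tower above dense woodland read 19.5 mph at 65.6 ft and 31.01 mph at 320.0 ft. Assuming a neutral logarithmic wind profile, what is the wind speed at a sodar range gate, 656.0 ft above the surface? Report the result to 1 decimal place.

36.2 mph

Log law: V ∝ ln(z/z₀). From the pair, with r = V₁/V₂ = 0.62883,
ln z₀ = (ln z₁ − r·ln z₂)/(1 − r) = (4.1836 − 0.62883×5.7683)/0.37117 = 1.4987 → z₀ = 4.476 ft
V₃ = V₁ · ln(z₃/z₀)/ln(z₁/z₀) = 19.5 × 4.9874/2.6848 = 36.2237 mph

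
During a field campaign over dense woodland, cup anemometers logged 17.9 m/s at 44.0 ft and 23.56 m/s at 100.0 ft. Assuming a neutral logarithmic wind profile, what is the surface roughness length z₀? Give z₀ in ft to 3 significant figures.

Log law: V(z) ∝ ln(z/z₀). With r = V₁/V₂ = 17.9/23.56 = 0.75976,
r · ln(z₂/z₀) = ln(z₁/z₀) ⇒ ln z₀ = (ln z₁ − r·ln z₂)/(1 − r)
ln z₀ = (3.78419 − 0.75976×4.60517) / 0.24024 = 1.1878
z₀ = exp(1.1878) = 3.280 ft

z₀ ≈ 3.28 ft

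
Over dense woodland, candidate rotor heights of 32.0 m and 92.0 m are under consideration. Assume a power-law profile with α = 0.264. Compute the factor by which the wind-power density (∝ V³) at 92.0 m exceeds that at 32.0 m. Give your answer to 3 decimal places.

Speed ratio: V_B/V_A = (z_B/z_A)^α = (92.0/32.0)^0.264 = (2.8750)^0.264 = 1.32154
Power-density ratio: P_B/P_A = (V_B/V_A)³ = (1.32154)³ = 2.30803

2.308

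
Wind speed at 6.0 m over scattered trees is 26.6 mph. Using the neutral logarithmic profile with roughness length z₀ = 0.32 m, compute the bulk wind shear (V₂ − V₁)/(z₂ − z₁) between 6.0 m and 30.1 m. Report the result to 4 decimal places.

0.6073 mph/m

Log law: V₂ = V₁ · ln(z₂/z₀)/ln(z₁/z₀) = 26.6 × 4.5440/2.9312 = 41.2355 mph
ΔV/Δz = (41.2355 − 26.6)/(30.1 − 6.0) = 14.6355/24.1000 = 0.60728 mph/m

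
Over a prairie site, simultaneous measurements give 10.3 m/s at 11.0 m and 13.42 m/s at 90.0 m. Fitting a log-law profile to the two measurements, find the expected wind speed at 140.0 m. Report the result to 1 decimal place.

Log law: V ∝ ln(z/z₀). From the pair, with r = V₁/V₂ = 0.76751,
ln z₀ = (ln z₁ − r·ln z₂)/(1 − r) = (2.3979 − 0.76751×4.4998)/0.23249 = -4.5411 → z₀ = 0.01066 m
V₃ = V₁ · ln(z₃/z₀)/ln(z₁/z₀) = 10.3 × 9.4828/6.9390 = 14.0758 m/s

14.1 m/s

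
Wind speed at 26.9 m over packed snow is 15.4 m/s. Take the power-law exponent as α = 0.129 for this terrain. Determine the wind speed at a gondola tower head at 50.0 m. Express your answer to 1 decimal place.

16.7 m/s

Power-law profile: V₂ = V₁ · (z₂/z₁)^α
V₂ = 15.4 × (50.0/26.9)^0.129 = 15.4 × (1.8587)^0.129
    = 15.4 × 1.0833 = 16.6821 m/s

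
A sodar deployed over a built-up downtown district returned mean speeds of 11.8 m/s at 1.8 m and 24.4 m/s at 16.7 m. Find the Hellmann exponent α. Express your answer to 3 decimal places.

α ≈ 0.326

Power law: V₂/V₁ = (z₂/z₁)^α ⇒ α = ln(V₂/V₁) / ln(z₂/z₁)
α = ln(24.4/11.8) / ln(16.7/1.8) = ln(2.0678) / ln(9.2778)
  = 0.72648 / 2.22762 = 0.32613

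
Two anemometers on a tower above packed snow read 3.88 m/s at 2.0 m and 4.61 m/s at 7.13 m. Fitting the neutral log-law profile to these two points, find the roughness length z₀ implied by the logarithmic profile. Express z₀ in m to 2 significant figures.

z₀ ≈ 0.0023 m

Log law: V(z) ∝ ln(z/z₀). With r = V₁/V₂ = 3.88/4.61 = 0.84165,
r · ln(z₂/z₀) = ln(z₁/z₀) ⇒ ln z₀ = (ln z₁ − r·ln z₂)/(1 − r)
ln z₀ = (0.69315 − 0.84165×1.96431) / 0.15835 = -6.0632
z₀ = exp(-6.0632) = 0.002327 m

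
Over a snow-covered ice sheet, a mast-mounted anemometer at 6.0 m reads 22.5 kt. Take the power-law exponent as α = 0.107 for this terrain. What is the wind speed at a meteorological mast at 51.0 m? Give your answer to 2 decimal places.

Power-law profile: V₂ = V₁ · (z₂/z₁)^α
V₂ = 22.5 × (51.0/6.0)^0.107 = 22.5 × (8.5000)^0.107
    = 22.5 × 1.2573 = 28.2898 kt

28.29 kt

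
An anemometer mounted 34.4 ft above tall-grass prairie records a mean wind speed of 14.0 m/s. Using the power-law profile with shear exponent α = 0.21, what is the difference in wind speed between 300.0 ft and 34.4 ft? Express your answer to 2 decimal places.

8.06 m/s

Power law: V₂ = V₁ · (z₂/z₁)^α = 14.0 × (8.7209)^0.21 = 22.0621 m/s
ΔV = 22.0621 − 14.0 = 8.0621 m/s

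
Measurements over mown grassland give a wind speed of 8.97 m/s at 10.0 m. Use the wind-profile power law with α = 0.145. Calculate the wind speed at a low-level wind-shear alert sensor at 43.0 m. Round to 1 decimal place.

11.1 m/s

Power-law profile: V₂ = V₁ · (z₂/z₁)^α
V₂ = 8.97 × (43.0/10.0)^0.145 = 8.97 × (4.3000)^0.145
    = 8.97 × 1.2355 = 11.0827 m/s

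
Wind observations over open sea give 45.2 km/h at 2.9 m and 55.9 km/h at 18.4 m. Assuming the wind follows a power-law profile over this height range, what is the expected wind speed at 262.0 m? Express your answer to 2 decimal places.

First find α: α = ln(V₂/V₁)/ln(z₂/z₁) = ln(55.9/45.2)/ln(18.4/2.9) = 0.21247/1.84764 = 0.1150
Extrapolate from 18.4 m to 262.0 m: V₃ = 55.9 × (262.0/18.4)^0.1150 = 55.9 × 1.3572 = 75.8674 km/h

75.87 km/h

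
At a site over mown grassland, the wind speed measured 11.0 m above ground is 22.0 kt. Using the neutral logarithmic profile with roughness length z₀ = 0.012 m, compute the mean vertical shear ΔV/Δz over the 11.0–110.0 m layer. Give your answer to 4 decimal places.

Log law: V₂ = V₁ · ln(z₂/z₀)/ln(z₁/z₀) = 22.0 × 9.1233/6.8207 = 29.4269 kt
ΔV/Δz = (29.4269 − 22.0)/(110.0 − 11.0) = 7.4269/99.0000 = 0.07502 kt/m

0.0750 kt/m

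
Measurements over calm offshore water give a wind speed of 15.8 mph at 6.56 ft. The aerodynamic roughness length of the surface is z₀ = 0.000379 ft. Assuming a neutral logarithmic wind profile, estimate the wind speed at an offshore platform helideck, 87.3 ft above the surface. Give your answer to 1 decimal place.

Log law: V(z) ∝ ln(z/z₀), so V₂/V₁ = ln(z₂/z₀) / ln(z₁/z₀).
ln(87.3/0.000379) = 12.3473, ln(6.56/0.000379) = 9.7590
V₂ = 15.8 × 12.3473/9.7590 = 15.8 × 1.2652 = 19.9906 mph

20.0 mph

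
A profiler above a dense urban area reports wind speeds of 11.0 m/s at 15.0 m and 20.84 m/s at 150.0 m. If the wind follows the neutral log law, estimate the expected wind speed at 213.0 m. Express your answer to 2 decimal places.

Log law: V ∝ ln(z/z₀). From the pair, with r = V₁/V₂ = 0.52783,
ln z₀ = (ln z₁ − r·ln z₂)/(1 − r) = (2.7081 − 0.52783×5.0106)/0.47217 = 0.1340 → z₀ = 1.143 m
V₃ = V₁ · ln(z₃/z₀)/ln(z₁/z₀) = 11.0 × 5.2273/2.5740 = 22.3385 m/s

22.34 m/s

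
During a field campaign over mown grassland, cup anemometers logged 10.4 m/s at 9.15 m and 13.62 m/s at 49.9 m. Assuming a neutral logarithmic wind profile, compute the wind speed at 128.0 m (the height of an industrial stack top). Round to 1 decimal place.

15.4 m/s

Log law: V ∝ ln(z/z₀). From the pair, with r = V₁/V₂ = 0.76358,
ln z₀ = (ln z₁ − r·ln z₂)/(1 − r) = (2.2138 − 0.76358×3.9100)/0.23642 = -3.2649 → z₀ = 0.03820 m
V₃ = V₁ · ln(z₃/z₀)/ln(z₁/z₀) = 10.4 × 8.1169/5.4786 = 15.4082 m/s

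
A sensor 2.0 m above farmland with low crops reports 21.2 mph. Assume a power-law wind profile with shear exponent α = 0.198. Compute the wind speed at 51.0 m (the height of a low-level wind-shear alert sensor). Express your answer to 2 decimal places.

Power-law profile: V₂ = V₁ · (z₂/z₁)^α
V₂ = 21.2 × (51.0/2.0)^0.198 = 21.2 × (25.5000)^0.198
    = 21.2 × 1.8989 = 40.2560 mph

40.26 mph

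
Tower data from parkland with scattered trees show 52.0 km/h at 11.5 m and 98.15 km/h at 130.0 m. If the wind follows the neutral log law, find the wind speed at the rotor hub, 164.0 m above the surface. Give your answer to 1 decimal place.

Log law: V ∝ ln(z/z₀). From the pair, with r = V₁/V₂ = 0.52980,
ln z₀ = (ln z₁ − r·ln z₂)/(1 − r) = (2.4423 − 0.52980×4.8675)/0.47020 = -0.2903 → z₀ = 0.7481 m
V₃ = V₁ · ln(z₃/z₀)/ln(z₁/z₀) = 52.0 × 5.3901/2.7326 = 102.5712 km/h

102.6 km/h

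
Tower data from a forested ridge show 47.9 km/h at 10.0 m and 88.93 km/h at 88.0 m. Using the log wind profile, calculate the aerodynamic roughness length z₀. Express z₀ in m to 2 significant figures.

Log law: V(z) ∝ ln(z/z₀). With r = V₁/V₂ = 47.9/88.93 = 0.53863,
r · ln(z₂/z₀) = ln(z₁/z₀) ⇒ ln z₀ = (ln z₁ − r·ln z₂)/(1 − r)
ln z₀ = (2.30259 − 0.53863×4.47734) / 0.46137 = -0.2363
z₀ = exp(-0.2363) = 0.7895 m

z₀ ≈ 0.79 m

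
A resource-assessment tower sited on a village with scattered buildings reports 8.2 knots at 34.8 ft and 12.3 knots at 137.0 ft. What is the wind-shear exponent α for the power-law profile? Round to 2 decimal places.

Power law: V₂/V₁ = (z₂/z₁)^α ⇒ α = ln(V₂/V₁) / ln(z₂/z₁)
α = ln(12.3/8.2) / ln(137.0/34.8) = ln(1.5000) / ln(3.9368)
  = 0.40547 / 1.37036 = 0.29588

α ≈ 0.30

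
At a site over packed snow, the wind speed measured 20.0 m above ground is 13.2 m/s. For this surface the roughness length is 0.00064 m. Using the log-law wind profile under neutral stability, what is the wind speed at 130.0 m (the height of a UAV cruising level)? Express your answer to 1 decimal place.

Log law: V(z) ∝ ln(z/z₀), so V₂/V₁ = ln(z₂/z₀) / ln(z₁/z₀).
ln(130.0/0.00064) = 12.2216, ln(20.0/0.00064) = 10.3498
V₂ = 13.2 × 12.2216/10.3498 = 13.2 × 1.1809 = 15.5873 m/s

15.6 m/s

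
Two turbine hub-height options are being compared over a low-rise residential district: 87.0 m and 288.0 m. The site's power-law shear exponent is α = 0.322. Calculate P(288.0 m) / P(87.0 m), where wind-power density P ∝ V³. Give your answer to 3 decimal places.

Speed ratio: V_B/V_A = (z_B/z_A)^α = (288.0/87.0)^0.322 = (3.3103)^0.322 = 1.47028
Power-density ratio: P_B/P_A = (V_B/V_A)³ = (1.47028)³ = 3.17832

3.178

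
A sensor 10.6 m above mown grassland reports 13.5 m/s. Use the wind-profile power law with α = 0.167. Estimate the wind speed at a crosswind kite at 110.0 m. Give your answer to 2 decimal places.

Power-law profile: V₂ = V₁ · (z₂/z₁)^α
V₂ = 13.5 × (110.0/10.6)^0.167 = 13.5 × (10.3774)^0.167
    = 13.5 × 1.4780 = 19.9536 m/s

19.95 m/s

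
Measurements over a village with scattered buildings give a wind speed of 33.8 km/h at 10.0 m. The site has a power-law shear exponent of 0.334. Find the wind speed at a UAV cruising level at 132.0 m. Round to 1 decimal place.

Power-law profile: V₂ = V₁ · (z₂/z₁)^α
V₂ = 33.8 × (132.0/10.0)^0.334 = 33.8 × (13.2000)^0.334
    = 33.8 × 2.3674 = 80.0181 km/h

80.0 km/h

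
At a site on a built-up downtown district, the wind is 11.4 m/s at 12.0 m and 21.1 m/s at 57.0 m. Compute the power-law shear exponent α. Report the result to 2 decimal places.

Power law: V₂/V₁ = (z₂/z₁)^α ⇒ α = ln(V₂/V₁) / ln(z₂/z₁)
α = ln(21.1/11.4) / ln(57.0/12.0) = ln(1.8509) / ln(4.7500)
  = 0.61566 / 1.55814 = 0.39512

α ≈ 0.40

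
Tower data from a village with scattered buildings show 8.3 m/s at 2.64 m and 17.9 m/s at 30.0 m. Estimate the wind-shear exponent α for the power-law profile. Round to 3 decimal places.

Power law: V₂/V₁ = (z₂/z₁)^α ⇒ α = ln(V₂/V₁) / ln(z₂/z₁)
α = ln(17.9/8.3) / ln(30.0/2.64) = ln(2.1566) / ln(11.3636)
  = 0.76855 / 2.43042 = 0.31622

α ≈ 0.316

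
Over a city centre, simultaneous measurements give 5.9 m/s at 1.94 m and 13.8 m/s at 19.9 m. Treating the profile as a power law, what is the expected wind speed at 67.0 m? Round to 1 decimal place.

First find α: α = ln(V₂/V₁)/ln(z₂/z₁) = ln(13.8/5.9)/ln(19.9/1.94) = 0.84972/2.32803 = 0.3650
Extrapolate from 19.9 m to 67.0 m: V₃ = 13.8 × (67.0/19.9)^0.3650 = 13.8 × 1.5575 = 21.4937 m/s

21.5 m/s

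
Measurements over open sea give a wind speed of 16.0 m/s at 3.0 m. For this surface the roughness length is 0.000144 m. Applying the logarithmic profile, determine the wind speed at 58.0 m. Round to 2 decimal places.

20.77 m/s

Log law: V(z) ∝ ln(z/z₀), so V₂/V₁ = ln(z₂/z₀) / ln(z₁/z₀).
ln(58.0/0.000144) = 12.9061, ln(3.0/0.000144) = 9.9443
V₂ = 16.0 × 12.9061/9.9443 = 16.0 × 1.2978 = 20.7655 m/s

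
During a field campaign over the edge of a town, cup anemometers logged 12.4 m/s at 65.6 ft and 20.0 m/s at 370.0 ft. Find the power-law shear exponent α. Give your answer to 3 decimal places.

Power law: V₂/V₁ = (z₂/z₁)^α ⇒ α = ln(V₂/V₁) / ln(z₂/z₁)
α = ln(20.0/12.4) / ln(370.0/65.6) = ln(1.6129) / ln(5.6402)
  = 0.47804 / 1.72993 = 0.27633

α ≈ 0.276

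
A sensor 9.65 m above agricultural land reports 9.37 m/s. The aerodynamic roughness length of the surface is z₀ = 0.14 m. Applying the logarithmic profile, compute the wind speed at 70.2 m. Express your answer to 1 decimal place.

Log law: V(z) ∝ ln(z/z₀), so V₂/V₁ = ln(z₂/z₀) / ln(z₁/z₀).
ln(70.2/0.14) = 6.2175, ln(9.65/0.14) = 4.2331
V₂ = 9.37 × 6.2175/4.2331 = 9.37 × 1.4688 = 13.7625 m/s

13.8 m/s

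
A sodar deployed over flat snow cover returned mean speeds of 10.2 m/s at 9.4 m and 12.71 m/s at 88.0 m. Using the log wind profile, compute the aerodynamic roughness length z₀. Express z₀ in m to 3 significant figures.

z₀ ≈ 0.00106 m

Log law: V(z) ∝ ln(z/z₀). With r = V₁/V₂ = 10.2/12.71 = 0.80252,
r · ln(z₂/z₀) = ln(z₁/z₀) ⇒ ln z₀ = (ln z₁ − r·ln z₂)/(1 − r)
ln z₀ = (2.24071 − 0.80252×4.47734) / 0.19748 = -6.8484
z₀ = exp(-6.8484) = 0.001061 m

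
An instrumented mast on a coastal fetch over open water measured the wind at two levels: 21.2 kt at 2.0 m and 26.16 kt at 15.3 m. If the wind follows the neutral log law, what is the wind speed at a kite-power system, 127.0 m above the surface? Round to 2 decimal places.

Log law: V ∝ ln(z/z₀). From the pair, with r = V₁/V₂ = 0.81040,
ln z₀ = (ln z₁ − r·ln z₂)/(1 − r) = (0.6931 − 0.81040×2.7279)/0.18960 = -8.0036 → z₀ = 0.0003343 m
V₃ = V₁ · ln(z₃/z₀)/ln(z₁/z₀) = 21.2 × 12.8478/8.6967 = 31.3190 kt

31.32 kt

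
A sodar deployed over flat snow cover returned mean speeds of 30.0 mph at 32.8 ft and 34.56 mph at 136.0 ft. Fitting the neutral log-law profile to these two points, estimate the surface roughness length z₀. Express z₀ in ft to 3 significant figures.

z₀ ≈ 0.00283 ft

Log law: V(z) ∝ ln(z/z₀). With r = V₁/V₂ = 30.0/34.56 = 0.86806,
r · ln(z₂/z₀) = ln(z₁/z₀) ⇒ ln z₀ = (ln z₁ − r·ln z₂)/(1 − r)
ln z₀ = (3.49043 − 0.86806×4.91265) / 0.13194 = -5.8663
z₀ = exp(-5.8663) = 0.002833 ft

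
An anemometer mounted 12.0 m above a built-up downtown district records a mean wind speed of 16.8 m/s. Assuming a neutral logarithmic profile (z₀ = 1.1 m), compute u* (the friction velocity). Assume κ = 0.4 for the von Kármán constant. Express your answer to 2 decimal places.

Log law: V(z) = (u*/κ) · ln(z/z₀) ⇒ u* = κ · V / ln(z/z₀)
u* = 0.4 × 16.8 / ln(12.0/1.1) = 0.4 × 16.8 / 2.3896
   = 6.7200 / 2.3896 = 2.8122 m/s

u* ≈ 2.81 m/s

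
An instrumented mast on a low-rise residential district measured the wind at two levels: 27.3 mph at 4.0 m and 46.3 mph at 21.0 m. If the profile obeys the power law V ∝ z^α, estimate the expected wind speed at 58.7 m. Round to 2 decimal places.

First find α: α = ln(V₂/V₁)/ln(z₂/z₁) = ln(46.3/27.3)/ln(21.0/4.0) = 0.52826/1.65823 = 0.3186
Extrapolate from 21.0 m to 58.7 m: V₃ = 46.3 × (58.7/21.0)^0.3186 = 46.3 × 1.3874 = 64.2384 mph

64.24 mph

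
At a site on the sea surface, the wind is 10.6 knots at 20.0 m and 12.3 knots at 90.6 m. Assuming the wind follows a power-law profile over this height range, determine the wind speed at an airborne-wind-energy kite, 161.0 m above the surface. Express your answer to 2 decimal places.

First find α: α = ln(V₂/V₁)/ln(z₂/z₁) = ln(12.3/10.6)/ln(90.6/20.0) = 0.14875/1.51072 = 0.0985
Extrapolate from 90.6 m to 161.0 m: V₃ = 12.3 × (161.0/90.6)^0.0985 = 12.3 × 1.0582 = 13.0164 knots

13.02 knots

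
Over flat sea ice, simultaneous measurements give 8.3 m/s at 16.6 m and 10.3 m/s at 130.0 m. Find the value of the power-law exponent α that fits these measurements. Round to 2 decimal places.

α ≈ 0.10

Power law: V₂/V₁ = (z₂/z₁)^α ⇒ α = ln(V₂/V₁) / ln(z₂/z₁)
α = ln(10.3/8.3) / ln(130.0/16.6) = ln(1.2410) / ln(7.8313)
  = 0.21589 / 2.05813 = 0.10490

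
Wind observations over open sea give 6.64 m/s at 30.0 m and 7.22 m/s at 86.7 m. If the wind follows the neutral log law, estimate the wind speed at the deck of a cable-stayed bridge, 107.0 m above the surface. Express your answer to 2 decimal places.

Log law: V ∝ ln(z/z₀). From the pair, with r = V₁/V₂ = 0.91967,
ln z₀ = (ln z₁ − r·ln z₂)/(1 − r) = (3.4012 − 0.91967×4.4625)/0.08033 = -8.7484 → z₀ = 0.0001587 m
V₃ = V₁ · ln(z₃/z₀)/ln(z₁/z₀) = 6.64 × 13.4212/12.1496 = 7.3350 m/s

7.33 m/s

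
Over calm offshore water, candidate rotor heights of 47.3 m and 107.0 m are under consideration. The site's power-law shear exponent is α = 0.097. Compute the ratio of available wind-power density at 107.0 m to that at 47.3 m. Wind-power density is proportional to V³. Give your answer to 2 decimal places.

1.27

Speed ratio: V_B/V_A = (z_B/z_A)^α = (107.0/47.3)^0.097 = (2.2622)^0.097 = 1.08240
Power-density ratio: P_B/P_A = (V_B/V_A)³ = (1.08240)³ = 1.26814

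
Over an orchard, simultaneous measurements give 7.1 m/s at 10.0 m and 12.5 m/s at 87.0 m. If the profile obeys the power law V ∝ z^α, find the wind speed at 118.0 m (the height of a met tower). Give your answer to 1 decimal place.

13.5 m/s

First find α: α = ln(V₂/V₁)/ln(z₂/z₁) = ln(12.5/7.1)/ln(87.0/10.0) = 0.56563/2.16332 = 0.2615
Extrapolate from 87.0 m to 118.0 m: V₃ = 12.5 × (118.0/87.0)^0.2615 = 12.5 × 1.0829 = 13.5369 m/s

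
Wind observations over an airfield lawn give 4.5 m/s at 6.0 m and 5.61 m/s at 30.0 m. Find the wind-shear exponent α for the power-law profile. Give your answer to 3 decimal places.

α ≈ 0.137

Power law: V₂/V₁ = (z₂/z₁)^α ⇒ α = ln(V₂/V₁) / ln(z₂/z₁)
α = ln(5.61/4.5) / ln(30.0/6.0) = ln(1.2467) / ln(5.0000)
  = 0.22047 / 1.60944 = 0.13699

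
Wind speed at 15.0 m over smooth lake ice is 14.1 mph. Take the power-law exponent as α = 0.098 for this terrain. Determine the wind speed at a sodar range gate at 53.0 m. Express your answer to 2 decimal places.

Power-law profile: V₂ = V₁ · (z₂/z₁)^α
V₂ = 14.1 × (53.0/15.0)^0.098 = 14.1 × (3.5333)^0.098
    = 14.1 × 1.1317 = 15.9566 mph

15.96 mph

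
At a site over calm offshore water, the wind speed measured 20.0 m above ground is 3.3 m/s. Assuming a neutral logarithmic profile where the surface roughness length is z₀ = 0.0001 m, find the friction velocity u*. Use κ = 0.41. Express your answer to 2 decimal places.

Log law: V(z) = (u*/κ) · ln(z/z₀) ⇒ u* = κ · V / ln(z/z₀)
u* = 0.41 × 3.3 / ln(20.0/0.0001) = 0.41 × 3.3 / 12.2061
   = 1.3530 / 12.2061 = 0.1108 m/s

u* ≈ 0.11 m/s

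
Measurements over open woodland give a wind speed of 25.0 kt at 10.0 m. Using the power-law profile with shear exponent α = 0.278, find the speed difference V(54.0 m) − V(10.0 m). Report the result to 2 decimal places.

14.95 kt

Power law: V₂ = V₁ · (z₂/z₁)^α = 25.0 × (5.4000)^0.278 = 39.9526 kt
ΔV = 39.9526 − 25.0 = 14.9526 kt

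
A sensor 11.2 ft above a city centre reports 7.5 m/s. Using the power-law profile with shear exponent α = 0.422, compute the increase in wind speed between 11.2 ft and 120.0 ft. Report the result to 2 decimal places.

12.90 m/s

Power law: V₂ = V₁ · (z₂/z₁)^α = 7.5 × (10.7143)^0.422 = 20.4036 m/s
ΔV = 20.4036 − 7.5 = 12.9036 m/s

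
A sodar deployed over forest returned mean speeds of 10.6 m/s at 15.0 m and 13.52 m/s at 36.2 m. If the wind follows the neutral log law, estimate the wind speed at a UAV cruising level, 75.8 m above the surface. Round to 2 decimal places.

15.97 m/s

Log law: V ∝ ln(z/z₀). From the pair, with r = V₁/V₂ = 0.78402,
ln z₀ = (ln z₁ − r·ln z₂)/(1 − r) = (2.7081 − 0.78402×3.5891)/0.21598 = -0.4901 → z₀ = 0.6125 m
V₃ = V₁ · ln(z₃/z₀)/ln(z₁/z₀) = 10.6 × 4.8182/3.1982 = 15.9695 m/s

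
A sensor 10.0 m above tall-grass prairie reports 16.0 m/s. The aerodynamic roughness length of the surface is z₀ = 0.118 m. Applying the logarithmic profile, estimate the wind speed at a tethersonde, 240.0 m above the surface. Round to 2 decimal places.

Log law: V(z) ∝ ln(z/z₀), so V₂/V₁ = ln(z₂/z₀) / ln(z₁/z₀).
ln(240.0/0.118) = 7.6177, ln(10.0/0.118) = 4.4397
V₂ = 16.0 × 7.6177/4.4397 = 16.0 × 1.7158 = 27.4533 m/s

27.45 m/s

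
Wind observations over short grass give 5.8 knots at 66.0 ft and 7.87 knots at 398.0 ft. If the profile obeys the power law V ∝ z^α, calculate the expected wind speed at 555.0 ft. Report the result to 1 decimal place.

First find α: α = ln(V₂/V₁)/ln(z₂/z₁) = ln(7.87/5.8)/ln(398.0/66.0) = 0.30520/1.79680 = 0.1699
Extrapolate from 398.0 ft to 555.0 ft: V₃ = 7.87 × (555.0/398.0)^0.1699 = 7.87 × 1.0581 = 8.3273 knots

8.3 knots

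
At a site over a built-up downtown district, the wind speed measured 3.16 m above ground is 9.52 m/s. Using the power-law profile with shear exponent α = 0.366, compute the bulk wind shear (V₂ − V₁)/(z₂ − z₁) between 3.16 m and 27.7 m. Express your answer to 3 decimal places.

0.471 m/s/m

Power law: V₂ = V₁ · (z₂/z₁)^α = 9.52 × (8.7658)^0.366 = 21.0717 m/s
ΔV/Δz = (21.0717 − 9.52)/(27.7 − 3.16) = 11.5517/24.5400 = 0.47073 m/s/m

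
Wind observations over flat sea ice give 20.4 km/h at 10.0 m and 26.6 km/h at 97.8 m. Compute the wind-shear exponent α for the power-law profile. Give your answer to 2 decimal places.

α ≈ 0.12

Power law: V₂/V₁ = (z₂/z₁)^α ⇒ α = ln(V₂/V₁) / ln(z₂/z₁)
α = ln(26.6/20.4) / ln(97.8/10.0) = ln(1.3039) / ln(9.7800)
  = 0.26538 / 2.28034 = 0.11638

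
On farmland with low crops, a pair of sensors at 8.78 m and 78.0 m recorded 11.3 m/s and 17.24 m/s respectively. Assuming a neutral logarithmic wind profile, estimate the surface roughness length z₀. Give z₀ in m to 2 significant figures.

Log law: V(z) ∝ ln(z/z₀). With r = V₁/V₂ = 11.3/17.24 = 0.65545,
r · ln(z₂/z₀) = ln(z₁/z₀) ⇒ ln z₀ = (ln z₁ − r·ln z₂)/(1 − r)
ln z₀ = (2.17248 − 0.65545×4.35671) / 0.34455 = -1.9827
z₀ = exp(-1.9827) = 0.1377 m

z₀ ≈ 0.14 m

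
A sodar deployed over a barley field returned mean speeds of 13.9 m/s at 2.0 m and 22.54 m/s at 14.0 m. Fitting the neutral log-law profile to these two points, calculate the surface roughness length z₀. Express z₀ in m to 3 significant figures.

z₀ ≈ 0.0874 m

Log law: V(z) ∝ ln(z/z₀). With r = V₁/V₂ = 13.9/22.54 = 0.61668,
r · ln(z₂/z₀) = ln(z₁/z₀) ⇒ ln z₀ = (ln z₁ − r·ln z₂)/(1 − r)
ln z₀ = (0.69315 − 0.61668×2.63906) / 0.38332 = -2.4374
z₀ = exp(-2.4374) = 0.08739 m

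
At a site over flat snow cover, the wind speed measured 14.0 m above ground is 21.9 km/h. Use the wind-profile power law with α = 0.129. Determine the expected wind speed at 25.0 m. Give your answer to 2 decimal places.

23.60 km/h

Power-law profile: V₂ = V₁ · (z₂/z₁)^α
V₂ = 21.9 × (25.0/14.0)^0.129 = 21.9 × (1.7857)^0.129
    = 21.9 × 1.0777 = 23.6009 km/h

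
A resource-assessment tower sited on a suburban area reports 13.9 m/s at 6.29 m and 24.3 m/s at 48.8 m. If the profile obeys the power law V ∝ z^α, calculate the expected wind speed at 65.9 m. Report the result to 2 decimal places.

26.37 m/s

First find α: α = ln(V₂/V₁)/ln(z₂/z₁) = ln(24.3/13.9)/ln(48.8/6.29) = 0.55859/2.04877 = 0.2726
Extrapolate from 48.8 m to 65.9 m: V₃ = 24.3 × (65.9/48.8)^0.2726 = 24.3 × 1.0854 = 26.3741 m/s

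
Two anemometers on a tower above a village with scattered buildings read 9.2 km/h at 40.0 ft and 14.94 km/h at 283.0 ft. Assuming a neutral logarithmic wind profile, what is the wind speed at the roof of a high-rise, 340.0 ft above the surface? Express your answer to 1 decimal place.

15.5 km/h

Log law: V ∝ ln(z/z₀). From the pair, with r = V₁/V₂ = 0.61580,
ln z₀ = (ln z₁ − r·ln z₂)/(1 − r) = (3.6889 − 0.61580×5.6454)/0.38420 = 0.5529 → z₀ = 1.738 ft
V₃ = V₁ · ln(z₃/z₀)/ln(z₁/z₀) = 9.2 × 5.2760/3.1360 = 15.4783 km/h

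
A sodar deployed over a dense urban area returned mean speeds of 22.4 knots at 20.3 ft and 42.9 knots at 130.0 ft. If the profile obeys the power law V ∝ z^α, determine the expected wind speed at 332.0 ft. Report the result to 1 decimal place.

59.6 knots

First find α: α = ln(V₂/V₁)/ln(z₂/z₁) = ln(42.9/22.4)/ln(130.0/20.3) = 0.64981/1.85691 = 0.3499
Extrapolate from 130.0 ft to 332.0 ft: V₃ = 42.9 × (332.0/130.0)^0.3499 = 42.9 × 1.3883 = 59.5596 knots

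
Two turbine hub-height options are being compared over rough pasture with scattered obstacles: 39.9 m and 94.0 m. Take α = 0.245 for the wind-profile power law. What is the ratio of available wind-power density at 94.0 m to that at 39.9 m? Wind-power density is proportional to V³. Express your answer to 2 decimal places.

1.88

Speed ratio: V_B/V_A = (z_B/z_A)^α = (94.0/39.9)^0.245 = (2.3559)^0.245 = 1.23361
Power-density ratio: P_B/P_A = (V_B/V_A)³ = (1.23361)³ = 1.87730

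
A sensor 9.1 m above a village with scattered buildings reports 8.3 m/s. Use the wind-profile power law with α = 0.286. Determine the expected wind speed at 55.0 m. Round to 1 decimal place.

Power-law profile: V₂ = V₁ · (z₂/z₁)^α
V₂ = 8.3 × (55.0/9.1)^0.286 = 8.3 × (6.0440)^0.286
    = 8.3 × 1.6729 = 13.8847 m/s

13.9 m/s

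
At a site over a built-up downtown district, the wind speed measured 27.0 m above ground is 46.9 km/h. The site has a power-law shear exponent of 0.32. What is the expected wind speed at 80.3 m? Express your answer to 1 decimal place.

66.5 km/h

Power-law profile: V₂ = V₁ · (z₂/z₁)^α
V₂ = 46.9 × (80.3/27.0)^0.32 = 46.9 × (2.9741)^0.32
    = 46.9 × 1.4173 = 66.4730 km/h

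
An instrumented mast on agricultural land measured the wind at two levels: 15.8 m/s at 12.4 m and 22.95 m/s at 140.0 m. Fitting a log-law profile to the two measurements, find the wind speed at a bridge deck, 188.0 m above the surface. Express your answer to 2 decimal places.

23.82 m/s

Log law: V ∝ ln(z/z₀). From the pair, with r = V₁/V₂ = 0.68845,
ln z₀ = (ln z₁ − r·ln z₂)/(1 − r) = (2.5177 − 0.68845×4.9416)/0.31155 = -2.8387 → z₀ = 0.05850 m
V₃ = V₁ · ln(z₃/z₀)/ln(z₁/z₀) = 15.8 × 8.0752/5.3564 = 23.8196 m/s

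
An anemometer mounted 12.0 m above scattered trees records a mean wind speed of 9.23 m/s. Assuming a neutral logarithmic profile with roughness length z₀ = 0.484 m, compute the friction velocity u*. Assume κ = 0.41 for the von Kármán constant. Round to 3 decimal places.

u* ≈ 1.179 m/s

Log law: V(z) = (u*/κ) · ln(z/z₀) ⇒ u* = κ · V / ln(z/z₀)
u* = 0.41 × 9.23 / ln(12.0/0.484) = 0.41 × 9.23 / 3.2106
   = 3.7843 / 3.2106 = 1.1787 m/s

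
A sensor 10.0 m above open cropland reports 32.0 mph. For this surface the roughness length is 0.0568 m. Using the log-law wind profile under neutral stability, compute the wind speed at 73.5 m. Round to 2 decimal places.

44.34 mph

Log law: V(z) ∝ ln(z/z₀), so V₂/V₁ = ln(z₂/z₀) / ln(z₁/z₀).
ln(73.5/0.0568) = 7.1655, ln(10.0/0.0568) = 5.1708
V₂ = 32.0 × 7.1655/5.1708 = 32.0 × 1.3858 = 44.3444 mph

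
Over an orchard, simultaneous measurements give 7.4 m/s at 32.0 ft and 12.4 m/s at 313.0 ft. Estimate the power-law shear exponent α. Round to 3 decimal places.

Power law: V₂/V₁ = (z₂/z₁)^α ⇒ α = ln(V₂/V₁) / ln(z₂/z₁)
α = ln(12.4/7.4) / ln(313.0/32.0) = ln(1.6757) / ln(9.7812)
  = 0.51622 / 2.28047 = 0.22636

α ≈ 0.226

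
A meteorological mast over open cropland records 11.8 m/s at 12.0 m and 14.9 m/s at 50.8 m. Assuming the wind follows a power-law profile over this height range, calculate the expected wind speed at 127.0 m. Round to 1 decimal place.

17.3 m/s

First find α: α = ln(V₂/V₁)/ln(z₂/z₁) = ln(14.9/11.8)/ln(50.8/12.0) = 0.23326/1.44299 = 0.1617
Extrapolate from 50.8 m to 127.0 m: V₃ = 14.9 × (127.0/50.8)^0.1617 = 14.9 × 1.1597 = 17.2788 m/s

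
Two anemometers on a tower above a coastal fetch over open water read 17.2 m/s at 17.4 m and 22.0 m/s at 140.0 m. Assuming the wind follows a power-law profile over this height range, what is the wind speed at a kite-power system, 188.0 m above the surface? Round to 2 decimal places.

First find α: α = ln(V₂/V₁)/ln(z₂/z₁) = ln(22.0/17.2)/ln(140.0/17.4) = 0.24613/2.08517 = 0.1180
Extrapolate from 140.0 m to 188.0 m: V₃ = 22.0 × (188.0/140.0)^0.1180 = 22.0 × 1.0354 = 22.7790 m/s

22.78 m/s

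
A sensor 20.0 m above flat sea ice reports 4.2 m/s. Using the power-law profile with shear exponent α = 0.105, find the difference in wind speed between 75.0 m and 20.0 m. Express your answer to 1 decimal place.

0.6 m/s

Power law: V₂ = V₁ · (z₂/z₁)^α = 4.2 × (3.7500)^0.105 = 4.8253 m/s
ΔV = 4.8253 − 4.2 = 0.6253 m/s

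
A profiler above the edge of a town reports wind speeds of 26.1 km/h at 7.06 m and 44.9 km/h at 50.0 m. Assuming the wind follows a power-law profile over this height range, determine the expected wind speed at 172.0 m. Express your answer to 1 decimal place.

First find α: α = ln(V₂/V₁)/ln(z₂/z₁) = ln(44.9/26.1)/ln(50.0/7.06) = 0.54250/1.95758 = 0.2771
Extrapolate from 50.0 m to 172.0 m: V₃ = 44.9 × (172.0/50.0)^0.2771 = 44.9 × 1.4083 = 63.2328 km/h

63.2 km/h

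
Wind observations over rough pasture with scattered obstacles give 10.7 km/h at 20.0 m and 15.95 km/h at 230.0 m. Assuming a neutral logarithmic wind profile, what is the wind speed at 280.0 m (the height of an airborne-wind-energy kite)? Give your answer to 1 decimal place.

16.4 km/h

Log law: V ∝ ln(z/z₀). From the pair, with r = V₁/V₂ = 0.67085,
ln z₀ = (ln z₁ − r·ln z₂)/(1 − r) = (2.9957 − 0.67085×5.4381)/0.32915 = -1.9820 → z₀ = 0.1378 m
V₃ = V₁ · ln(z₃/z₀)/ln(z₁/z₀) = 10.7 × 7.6168/4.9777 = 16.3728 km/h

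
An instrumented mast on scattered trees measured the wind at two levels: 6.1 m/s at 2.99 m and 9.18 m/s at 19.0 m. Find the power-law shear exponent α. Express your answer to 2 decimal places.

α ≈ 0.22

Power law: V₂/V₁ = (z₂/z₁)^α ⇒ α = ln(V₂/V₁) / ln(z₂/z₁)
α = ln(9.18/6.1) / ln(19.0/2.99) = ln(1.5049) / ln(6.3545)
  = 0.40874 / 1.84917 = 0.22104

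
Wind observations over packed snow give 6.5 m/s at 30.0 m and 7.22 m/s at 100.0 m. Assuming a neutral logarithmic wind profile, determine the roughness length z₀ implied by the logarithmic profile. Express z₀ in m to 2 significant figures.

z₀ ≈ 0.00057 m

Log law: V(z) ∝ ln(z/z₀). With r = V₁/V₂ = 6.5/7.22 = 0.90028,
r · ln(z₂/z₀) = ln(z₁/z₀) ⇒ ln z₀ = (ln z₁ − r·ln z₂)/(1 − r)
ln z₀ = (3.40120 − 0.90028×4.60517) / 0.09972 = -7.4680
z₀ = exp(-7.4680) = 0.0005711 m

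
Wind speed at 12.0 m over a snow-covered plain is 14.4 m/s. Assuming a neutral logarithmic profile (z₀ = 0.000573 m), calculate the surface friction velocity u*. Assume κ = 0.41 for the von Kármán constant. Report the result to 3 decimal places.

u* ≈ 0.593 m/s

Log law: V(z) = (u*/κ) · ln(z/z₀) ⇒ u* = κ · V / ln(z/z₀)
u* = 0.41 × 14.4 / ln(12.0/0.000573) = 0.41 × 14.4 / 9.9495
   = 5.9040 / 9.9495 = 0.5934 m/s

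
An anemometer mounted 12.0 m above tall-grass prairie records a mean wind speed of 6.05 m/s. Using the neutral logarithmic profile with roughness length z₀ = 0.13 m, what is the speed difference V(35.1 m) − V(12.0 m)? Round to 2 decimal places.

Log law: V₂ = V₁ · ln(z₂/z₀)/ln(z₁/z₀) = 6.05 × 5.5984/4.5251 = 7.4850 m/s
ΔV = 7.4850 − 6.05 = 1.4350 m/s

1.43 m/s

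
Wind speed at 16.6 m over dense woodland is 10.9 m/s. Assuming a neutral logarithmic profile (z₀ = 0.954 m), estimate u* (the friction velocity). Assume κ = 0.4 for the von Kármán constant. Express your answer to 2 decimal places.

u* ≈ 1.53 m/s

Log law: V(z) = (u*/κ) · ln(z/z₀) ⇒ u* = κ · V / ln(z/z₀)
u* = 0.4 × 10.9 / ln(16.6/0.954) = 0.4 × 10.9 / 2.8565
   = 4.3600 / 2.8565 = 1.5263 m/s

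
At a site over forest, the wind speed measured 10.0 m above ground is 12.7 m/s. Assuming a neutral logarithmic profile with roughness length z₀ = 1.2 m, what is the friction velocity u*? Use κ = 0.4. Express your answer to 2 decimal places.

u* ≈ 2.40 m/s

Log law: V(z) = (u*/κ) · ln(z/z₀) ⇒ u* = κ · V / ln(z/z₀)
u* = 0.4 × 12.7 / ln(10.0/1.2) = 0.4 × 12.7 / 2.1203
   = 5.0800 / 2.1203 = 2.3959 m/s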